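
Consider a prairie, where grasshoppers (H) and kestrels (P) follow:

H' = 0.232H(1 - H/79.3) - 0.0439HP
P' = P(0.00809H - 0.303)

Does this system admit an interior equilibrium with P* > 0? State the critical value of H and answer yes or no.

The predator equation gives dP/dt > 0 only when H > 0.303/0.00809 = 37.5.
Without the predator, H → K = 79.3. Since 79.3 > 37.5, the predator can invade and persist.

Threshold H = 37.5; K > 37.5, so yes, the predator persists.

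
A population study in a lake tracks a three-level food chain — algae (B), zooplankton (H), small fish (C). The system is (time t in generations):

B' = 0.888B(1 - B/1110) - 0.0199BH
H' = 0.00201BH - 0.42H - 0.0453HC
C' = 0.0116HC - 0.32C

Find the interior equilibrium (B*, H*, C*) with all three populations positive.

From dC/dt = 0: 0.0116H* = 0.32, so H* = 27.6.
From dB/dt = 0: 0.888(1 - B*/1110) = 0.0199·27.6, giving B* = 1110·(1 - 0.618) = 424.
From dH/dt = 0: 0.00201·424 - 0.42 = 0.0453C*, so C* = 0.432/0.0453 = 9.53.

B* ≈ 424, H* ≈ 27.6, C* ≈ 9.53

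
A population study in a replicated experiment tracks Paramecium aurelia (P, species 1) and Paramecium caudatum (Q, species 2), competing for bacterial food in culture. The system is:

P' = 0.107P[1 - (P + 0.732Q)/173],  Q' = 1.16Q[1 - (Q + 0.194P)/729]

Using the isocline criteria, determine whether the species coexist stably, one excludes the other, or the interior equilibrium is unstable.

species 2 excludes species 1

Compare the nullcline intercepts: K1/α12 = 173/0.732 = 236 < K2 = 729; K2/α21 = 729/0.194 = 3760 > K1 = 173.
Since the inequalities point opposite ways, species 2 can invade but species 1 cannot.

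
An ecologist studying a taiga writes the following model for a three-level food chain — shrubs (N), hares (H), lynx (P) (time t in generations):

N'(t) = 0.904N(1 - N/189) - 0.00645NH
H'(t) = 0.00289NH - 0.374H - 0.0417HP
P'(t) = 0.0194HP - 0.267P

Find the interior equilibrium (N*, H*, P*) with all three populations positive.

N* ≈ 170, H* ≈ 13.8, P* ≈ 2.84

From dP/dt = 0: 0.0194H* = 0.267, so H* = 13.8.
From dN/dt = 0: 0.904(1 - N*/189) = 0.00645·13.8, giving N* = 189·(1 - 0.0982) = 170.
From dH/dt = 0: 0.00289·170 - 0.374 = 0.0417P*, so P* = 0.119/0.0417 = 2.84.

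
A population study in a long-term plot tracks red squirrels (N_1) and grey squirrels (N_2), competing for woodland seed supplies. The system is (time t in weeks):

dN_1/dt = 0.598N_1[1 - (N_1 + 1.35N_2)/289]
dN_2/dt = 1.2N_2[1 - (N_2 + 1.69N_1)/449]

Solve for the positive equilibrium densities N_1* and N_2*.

N_1* ≈ 247, N_2* ≈ 30.8

Setting both brackets to zero gives the nullclines N_1 + 1.35N_2 = 289 and 1.69N_1 + N_2 = 449.
Substituting N_2 = 449 - 1.69N_1 into the first: N_1(1 - 1.35·1.69) = 289 - 1.35·449.
So N_1* = -317/-1.28 = 247, and then N_2* = 449 - 1.69·247 = 30.8.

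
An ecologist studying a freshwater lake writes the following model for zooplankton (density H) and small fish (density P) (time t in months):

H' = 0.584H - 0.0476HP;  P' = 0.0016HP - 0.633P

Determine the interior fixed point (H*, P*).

Set dP/dt = 0 with P > 0: 0.0016H - 0.633 = 0, so H* = 0.633/0.0016 = 396.
Set dH/dt = 0 with H > 0: 0.584 - 0.0476P = 0, so P* = 0.584/0.0476 = 12.3.

H* ≈ 396, P* ≈ 12.3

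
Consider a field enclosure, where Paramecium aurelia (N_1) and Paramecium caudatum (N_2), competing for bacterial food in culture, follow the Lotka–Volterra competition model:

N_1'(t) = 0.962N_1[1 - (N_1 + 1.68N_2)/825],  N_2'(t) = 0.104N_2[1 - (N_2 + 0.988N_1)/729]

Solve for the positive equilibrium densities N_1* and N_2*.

N_1* ≈ 606, N_2* ≈ 130

Setting both brackets to zero gives the nullclines N_1 + 1.68N_2 = 825 and 0.988N_1 + N_2 = 729.
Substituting N_2 = 729 - 0.988N_1 into the first: N_1(1 - 1.68·0.988) = 825 - 1.68·729.
So N_1* = -400/-0.66 = 606, and then N_2* = 729 - 0.988·606 = 130.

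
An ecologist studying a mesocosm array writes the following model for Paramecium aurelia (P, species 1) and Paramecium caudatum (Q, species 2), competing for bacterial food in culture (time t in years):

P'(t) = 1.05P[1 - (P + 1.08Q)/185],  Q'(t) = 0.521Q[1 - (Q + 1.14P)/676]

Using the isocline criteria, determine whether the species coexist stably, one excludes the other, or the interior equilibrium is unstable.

Compare the nullcline intercepts: K1/α12 = 185/1.08 = 171 < K2 = 676; K2/α21 = 676/1.14 = 593 > K1 = 185.
Since the inequalities point opposite ways, species 2 can invade but species 1 cannot.

species 2 excludes species 1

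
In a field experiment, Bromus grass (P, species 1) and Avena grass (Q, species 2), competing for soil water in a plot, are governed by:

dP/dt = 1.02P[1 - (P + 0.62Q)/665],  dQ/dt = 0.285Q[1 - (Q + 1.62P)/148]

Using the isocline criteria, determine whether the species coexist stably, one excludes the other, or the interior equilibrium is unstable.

Compare the nullcline intercepts: K1/α12 = 665/0.62 = 1070 > K2 = 148; K2/α21 = 148/1.62 = 91.4 < K1 = 665.
Since the inequalities point opposite ways, species 1 can invade but species 2 cannot.

species 1 excludes species 2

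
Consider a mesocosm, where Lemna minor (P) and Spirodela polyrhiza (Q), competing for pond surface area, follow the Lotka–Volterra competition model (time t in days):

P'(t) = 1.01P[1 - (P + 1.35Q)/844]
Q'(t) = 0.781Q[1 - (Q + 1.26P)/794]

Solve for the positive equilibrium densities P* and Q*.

Setting both brackets to zero gives the nullclines P + 1.35Q = 844 and 1.26P + Q = 794.
Substituting Q = 794 - 1.26P into the first: P(1 - 1.35·1.26) = 844 - 1.35·794.
So P* = -228/-0.701 = 325, and then Q* = 794 - 1.26·325 = 384.

P* ≈ 325, Q* ≈ 384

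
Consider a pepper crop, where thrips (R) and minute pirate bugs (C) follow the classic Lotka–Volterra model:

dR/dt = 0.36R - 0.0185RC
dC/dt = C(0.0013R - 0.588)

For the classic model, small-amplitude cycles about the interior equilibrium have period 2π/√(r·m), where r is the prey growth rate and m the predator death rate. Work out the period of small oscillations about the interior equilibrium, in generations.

Here r = 0.36 and m = 0.588, so r·m = 0.212.
ω = √0.212 = 0.46 per generation, hence T = 2π/ω ≈ 13.7 generations.

T ≈ 13.7 generations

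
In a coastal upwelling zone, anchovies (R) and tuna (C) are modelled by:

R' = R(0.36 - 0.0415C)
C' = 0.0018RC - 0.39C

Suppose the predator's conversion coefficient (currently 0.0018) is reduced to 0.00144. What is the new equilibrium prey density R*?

R* ≈ 271

At the interior fixed point, setting dC/dt = 0 with C > 0 fixes R* = (predator death rate)/(RC coefficient) — independent of the other coefficients.
With the change, R* = 0.39/0.00144 = 271; it rises from 217.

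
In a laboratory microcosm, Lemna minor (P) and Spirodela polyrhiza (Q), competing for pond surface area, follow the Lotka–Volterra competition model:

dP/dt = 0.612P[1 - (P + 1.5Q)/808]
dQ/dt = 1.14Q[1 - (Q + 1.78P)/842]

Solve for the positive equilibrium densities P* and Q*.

P* ≈ 272, Q* ≈ 357

Setting both brackets to zero gives the nullclines P + 1.5Q = 808 and 1.78P + Q = 842.
Substituting Q = 842 - 1.78P into the first: P(1 - 1.5·1.78) = 808 - 1.5·842.
So P* = -455/-1.67 = 272, and then Q* = 842 - 1.78·272 = 357.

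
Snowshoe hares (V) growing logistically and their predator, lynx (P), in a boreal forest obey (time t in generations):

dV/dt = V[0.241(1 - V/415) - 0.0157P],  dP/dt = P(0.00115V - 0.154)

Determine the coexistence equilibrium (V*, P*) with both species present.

V* ≈ 134, P* ≈ 10.4

From dP/dt = 0 with P > 0: 0.00115V* = 0.154, so V* = 134.
Substitute into dV/dt = 0: 0.241(1 - 134/415) = 0.0157P*.
The bracket is 0.677, giving P* = 0.163/0.0157 = 10.4.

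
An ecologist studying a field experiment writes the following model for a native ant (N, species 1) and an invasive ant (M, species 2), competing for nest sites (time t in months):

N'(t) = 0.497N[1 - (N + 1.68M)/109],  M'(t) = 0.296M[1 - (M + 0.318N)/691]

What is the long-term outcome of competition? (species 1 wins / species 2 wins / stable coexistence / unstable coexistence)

Compare the nullcline intercepts: K1/α12 = 109/1.68 = 64.9 < K2 = 691; K2/α21 = 691/0.318 = 2170 > K1 = 109.
Since the inequalities point opposite ways, species 2 can invade but species 1 cannot.

species 2 excludes species 1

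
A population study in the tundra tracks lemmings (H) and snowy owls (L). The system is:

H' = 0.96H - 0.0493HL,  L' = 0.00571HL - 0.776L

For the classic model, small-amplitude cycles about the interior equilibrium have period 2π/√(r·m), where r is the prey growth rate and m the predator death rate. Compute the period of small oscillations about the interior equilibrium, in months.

Here r = 0.96 and m = 0.776, so r·m = 0.745.
ω = √0.745 = 0.863 per month, hence T = 2π/ω ≈ 7.28 months.

T ≈ 7.28 months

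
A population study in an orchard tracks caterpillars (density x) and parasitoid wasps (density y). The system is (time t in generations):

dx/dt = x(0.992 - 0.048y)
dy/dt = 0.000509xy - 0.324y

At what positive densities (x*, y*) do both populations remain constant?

Set dy/dt = 0 with y > 0: 0.000509x - 0.324 = 0, so x* = 0.324/0.000509 = 637.
Set dx/dt = 0 with x > 0: 0.992 - 0.048y = 0, so y* = 0.992/0.048 = 20.7.

x* ≈ 637, y* ≈ 20.7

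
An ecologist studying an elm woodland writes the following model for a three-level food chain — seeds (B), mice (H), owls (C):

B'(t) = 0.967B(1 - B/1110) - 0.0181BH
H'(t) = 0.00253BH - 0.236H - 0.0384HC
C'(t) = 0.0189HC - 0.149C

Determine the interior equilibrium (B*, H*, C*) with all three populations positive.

From dC/dt = 0: 0.0189H* = 0.149, so H* = 7.88.
From dB/dt = 0: 0.967(1 - B*/1110) = 0.0181·7.88, giving B* = 1110·(1 - 0.148) = 946.
From dH/dt = 0: 0.00253·946 - 0.236 = 0.0384C*, so C* = 2.16/0.0384 = 56.2.

B* ≈ 946, H* ≈ 7.88, C* ≈ 56.2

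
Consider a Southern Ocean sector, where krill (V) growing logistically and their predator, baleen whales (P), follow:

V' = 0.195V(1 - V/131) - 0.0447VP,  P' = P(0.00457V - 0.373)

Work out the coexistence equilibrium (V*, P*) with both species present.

From dP/dt = 0 with P > 0: 0.00457V* = 0.373, so V* = 81.6.
Substitute into dV/dt = 0: 0.195(1 - 81.6/131) = 0.0447P*.
The bracket is 0.377, giving P* = 0.0735/0.0447 = 1.64.

V* ≈ 81.6, P* ≈ 1.64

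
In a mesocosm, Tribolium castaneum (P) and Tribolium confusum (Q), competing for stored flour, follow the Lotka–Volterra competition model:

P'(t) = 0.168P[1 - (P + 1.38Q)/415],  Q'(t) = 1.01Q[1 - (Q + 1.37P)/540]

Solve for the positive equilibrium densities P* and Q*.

Setting both brackets to zero gives the nullclines P + 1.38Q = 415 and 1.37P + Q = 540.
Substituting Q = 540 - 1.37P into the first: P(1 - 1.38·1.37) = 415 - 1.38·540.
So P* = -330/-0.891 = 371, and then Q* = 540 - 1.37·371 = 32.1.

P* ≈ 371, Q* ≈ 32.1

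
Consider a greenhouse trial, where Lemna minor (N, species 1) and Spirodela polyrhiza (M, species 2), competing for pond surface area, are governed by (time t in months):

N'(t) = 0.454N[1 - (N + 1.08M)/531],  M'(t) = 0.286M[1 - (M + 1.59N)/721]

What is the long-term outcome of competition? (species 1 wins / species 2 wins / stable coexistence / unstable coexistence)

Compare the nullcline intercepts: K1/α12 = 531/1.08 = 492 < K2 = 721; K2/α21 = 721/1.59 = 453 < K1 = 531.
Since both are reversed, neither can invade when rare; the interior point is a saddle.

unstable coexistence (outcome depends on initial conditions)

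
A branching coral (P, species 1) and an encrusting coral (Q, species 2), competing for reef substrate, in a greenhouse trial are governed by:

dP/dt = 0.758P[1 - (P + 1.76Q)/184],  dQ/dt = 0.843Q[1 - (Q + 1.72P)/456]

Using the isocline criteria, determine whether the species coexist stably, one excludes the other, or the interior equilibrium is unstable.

Compare the nullcline intercepts: K1/α12 = 184/1.76 = 105 < K2 = 456; K2/α21 = 456/1.72 = 265 > K1 = 184.
Since the inequalities point opposite ways, species 2 can invade but species 1 cannot.

species 2 excludes species 1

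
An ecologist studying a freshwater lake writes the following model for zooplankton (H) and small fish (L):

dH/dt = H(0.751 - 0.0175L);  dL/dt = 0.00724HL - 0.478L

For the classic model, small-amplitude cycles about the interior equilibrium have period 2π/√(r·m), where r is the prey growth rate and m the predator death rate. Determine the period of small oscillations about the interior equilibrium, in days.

Here r = 0.751 and m = 0.478, so r·m = 0.359.
ω = √0.359 = 0.599 per day, hence T = 2π/ω ≈ 10.5 days.

T ≈ 10.5 days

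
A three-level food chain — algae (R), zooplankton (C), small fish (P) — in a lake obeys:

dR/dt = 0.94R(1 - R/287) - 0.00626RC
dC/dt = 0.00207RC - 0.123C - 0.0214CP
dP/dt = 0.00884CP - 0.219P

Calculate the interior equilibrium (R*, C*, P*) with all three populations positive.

R* ≈ 240, C* ≈ 24.8, P* ≈ 17.4

From dP/dt = 0: 0.00884C* = 0.219, so C* = 24.8.
From dR/dt = 0: 0.94(1 - R*/287) = 0.00626·24.8, giving R* = 287·(1 - 0.165) = 240.
From dC/dt = 0: 0.00207·240 - 0.123 = 0.0214P*, so P* = 0.373/0.0214 = 17.4.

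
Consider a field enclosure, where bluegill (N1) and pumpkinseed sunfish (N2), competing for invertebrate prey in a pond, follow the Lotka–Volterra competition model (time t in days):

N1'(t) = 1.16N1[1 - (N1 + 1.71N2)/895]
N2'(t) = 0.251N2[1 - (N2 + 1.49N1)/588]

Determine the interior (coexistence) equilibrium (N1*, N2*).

Setting both brackets to zero gives the nullclines N1 + 1.71N2 = 895 and 1.49N1 + N2 = 588.
Substituting N2 = 588 - 1.49N1 into the first: N1(1 - 1.71·1.49) = 895 - 1.71·588.
So N1* = -110/-1.55 = 71.4, and then N2* = 588 - 1.49·71.4 = 482.

N1* ≈ 71.4, N2* ≈ 482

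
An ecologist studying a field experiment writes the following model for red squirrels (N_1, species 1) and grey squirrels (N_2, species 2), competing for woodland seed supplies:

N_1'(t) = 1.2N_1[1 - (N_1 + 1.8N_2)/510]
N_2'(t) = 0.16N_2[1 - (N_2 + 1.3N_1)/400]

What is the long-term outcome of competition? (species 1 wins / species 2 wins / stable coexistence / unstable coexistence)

Compare the nullcline intercepts: K1/α12 = 510/1.8 = 283 < K2 = 400; K2/α21 = 400/1.3 = 308 < K1 = 510.
Since both are reversed, neither can invade when rare; the interior point is a saddle.

unstable coexistence (outcome depends on initial conditions)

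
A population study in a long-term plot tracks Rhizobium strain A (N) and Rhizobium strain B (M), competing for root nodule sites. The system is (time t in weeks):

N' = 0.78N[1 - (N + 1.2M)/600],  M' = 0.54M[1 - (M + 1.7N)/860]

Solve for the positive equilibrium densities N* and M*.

Setting both brackets to zero gives the nullclines N + 1.2M = 600 and 1.7N + M = 860.
Substituting M = 860 - 1.7N into the first: N(1 - 1.2·1.7) = 600 - 1.2·860.
So N* = -432/-1.04 = 415, and then M* = 860 - 1.7·415 = 154.

N* ≈ 415, M* ≈ 154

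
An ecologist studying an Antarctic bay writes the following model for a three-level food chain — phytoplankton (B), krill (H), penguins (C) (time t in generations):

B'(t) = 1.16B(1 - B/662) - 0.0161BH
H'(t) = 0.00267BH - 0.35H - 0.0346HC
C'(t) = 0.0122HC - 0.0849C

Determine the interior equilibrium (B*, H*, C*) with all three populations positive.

From dC/dt = 0: 0.0122H* = 0.0849, so H* = 6.96.
From dB/dt = 0: 1.16(1 - B*/662) = 0.0161·6.96, giving B* = 662·(1 - 0.0966) = 598.
From dH/dt = 0: 0.00267·598 - 0.35 = 0.0346C*, so C* = 1.25/0.0346 = 36.

B* ≈ 598, H* ≈ 6.96, C* ≈ 36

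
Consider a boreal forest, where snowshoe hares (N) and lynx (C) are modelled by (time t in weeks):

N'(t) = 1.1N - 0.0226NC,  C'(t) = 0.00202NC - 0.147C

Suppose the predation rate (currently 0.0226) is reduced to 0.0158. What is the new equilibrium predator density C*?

C* ≈ 69.6

At the interior fixed point, setting dN/dt = 0 with N > 0 fixes C* = (prey growth rate)/(NC coefficient) — independent of the other coefficients.
With the change, C* = 1.1/0.0158 = 69.6; it rises from 48.7.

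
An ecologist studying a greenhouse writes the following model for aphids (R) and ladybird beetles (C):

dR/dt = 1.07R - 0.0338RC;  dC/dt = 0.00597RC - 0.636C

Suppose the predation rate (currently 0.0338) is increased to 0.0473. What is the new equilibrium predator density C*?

At the interior fixed point, setting dR/dt = 0 with R > 0 fixes C* = (prey growth rate)/(RC coefficient) — independent of the other coefficients.
With the change, C* = 1.07/0.0473 = 22.6; it falls from 31.7.

C* ≈ 22.6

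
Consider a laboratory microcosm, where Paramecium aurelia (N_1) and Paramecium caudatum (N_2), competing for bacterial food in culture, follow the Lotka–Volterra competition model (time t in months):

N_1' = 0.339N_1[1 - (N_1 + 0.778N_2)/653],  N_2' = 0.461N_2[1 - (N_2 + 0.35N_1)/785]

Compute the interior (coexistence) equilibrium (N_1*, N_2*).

Setting both brackets to zero gives the nullclines N_1 + 0.778N_2 = 653 and 0.35N_1 + N_2 = 785.
Substituting N_2 = 785 - 0.35N_1 into the first: N_1(1 - 0.778·0.35) = 653 - 0.778·785.
So N_1* = 42.3/0.728 = 58.1, and then N_2* = 785 - 0.35·58.1 = 765.

N_1* ≈ 58.1, N_2* ≈ 765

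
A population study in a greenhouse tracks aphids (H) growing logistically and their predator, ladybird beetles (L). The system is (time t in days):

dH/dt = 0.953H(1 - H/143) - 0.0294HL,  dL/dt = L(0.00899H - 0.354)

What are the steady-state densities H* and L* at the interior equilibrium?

From dL/dt = 0 with L > 0: 0.00899H* = 0.354, so H* = 39.4.
Substitute into dH/dt = 0: 0.953(1 - 39.4/143) = 0.0294L*.
The bracket is 0.725, giving L* = 0.691/0.0294 = 23.5.

H* ≈ 39.4, L* ≈ 23.5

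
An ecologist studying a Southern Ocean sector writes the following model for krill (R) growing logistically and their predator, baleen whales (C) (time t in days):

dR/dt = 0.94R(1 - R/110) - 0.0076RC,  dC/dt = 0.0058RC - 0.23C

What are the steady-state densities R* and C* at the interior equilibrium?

From dC/dt = 0 with C > 0: 0.0058R* = 0.23, so R* = 39.7.
Substitute into dR/dt = 0: 0.94(1 - 39.7/110) = 0.0076C*.
The bracket is 0.639, giving C* = 0.601/0.0076 = 79.1.

R* ≈ 39.7, C* ≈ 79.1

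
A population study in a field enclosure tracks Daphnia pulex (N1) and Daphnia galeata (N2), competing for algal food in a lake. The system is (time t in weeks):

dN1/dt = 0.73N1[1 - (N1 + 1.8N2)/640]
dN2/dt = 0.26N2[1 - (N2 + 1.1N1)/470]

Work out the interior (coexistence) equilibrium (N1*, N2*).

Setting both brackets to zero gives the nullclines N1 + 1.8N2 = 640 and 1.1N1 + N2 = 470.
Substituting N2 = 470 - 1.1N1 into the first: N1(1 - 1.8·1.1) = 640 - 1.8·470.
So N1* = -206/-0.98 = 210, and then N2* = 470 - 1.1·210 = 239.

N1* ≈ 210, N2* ≈ 239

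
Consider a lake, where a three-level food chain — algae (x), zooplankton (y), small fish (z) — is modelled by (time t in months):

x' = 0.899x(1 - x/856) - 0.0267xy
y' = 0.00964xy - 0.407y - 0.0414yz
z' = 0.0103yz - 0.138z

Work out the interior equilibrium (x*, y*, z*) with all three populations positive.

x* ≈ 515, y* ≈ 13.4, z* ≈ 110

From dz/dt = 0: 0.0103y* = 0.138, so y* = 13.4.
From dx/dt = 0: 0.899(1 - x*/856) = 0.0267·13.4, giving x* = 856·(1 - 0.398) = 515.
From dy/dt = 0: 0.00964·515 - 0.407 = 0.0414z*, so z* = 4.56/0.0414 = 110.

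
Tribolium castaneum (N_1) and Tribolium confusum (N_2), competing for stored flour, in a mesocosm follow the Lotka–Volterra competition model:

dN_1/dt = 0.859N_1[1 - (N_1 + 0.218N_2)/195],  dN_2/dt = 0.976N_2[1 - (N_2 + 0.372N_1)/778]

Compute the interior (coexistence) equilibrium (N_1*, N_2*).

N_1* ≈ 27.6, N_2* ≈ 768

Setting both brackets to zero gives the nullclines N_1 + 0.218N_2 = 195 and 0.372N_1 + N_2 = 778.
Substituting N_2 = 778 - 0.372N_1 into the first: N_1(1 - 0.218·0.372) = 195 - 0.218·778.
So N_1* = 25.4/0.919 = 27.6, and then N_2* = 778 - 0.372·27.6 = 768.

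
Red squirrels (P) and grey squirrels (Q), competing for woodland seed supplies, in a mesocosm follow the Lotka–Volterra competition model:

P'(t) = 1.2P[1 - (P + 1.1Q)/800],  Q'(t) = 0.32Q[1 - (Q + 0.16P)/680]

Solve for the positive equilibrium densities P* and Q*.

P* ≈ 63.1, Q* ≈ 670

Setting both brackets to zero gives the nullclines P + 1.1Q = 800 and 0.16P + Q = 680.
Substituting Q = 680 - 0.16P into the first: P(1 - 1.1·0.16) = 800 - 1.1·680.
So P* = 52/0.824 = 63.1, and then Q* = 680 - 0.16·63.1 = 670.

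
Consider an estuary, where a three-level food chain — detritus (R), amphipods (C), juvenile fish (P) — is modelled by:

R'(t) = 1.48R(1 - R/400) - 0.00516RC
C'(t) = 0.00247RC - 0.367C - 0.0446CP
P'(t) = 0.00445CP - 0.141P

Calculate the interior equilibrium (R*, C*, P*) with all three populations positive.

From dP/dt = 0: 0.00445C* = 0.141, so C* = 31.7.
From dR/dt = 0: 1.48(1 - R*/400) = 0.00516·31.7, giving R* = 400·(1 - 0.11) = 356.
From dC/dt = 0: 0.00247·356 - 0.367 = 0.0446P*, so P* = 0.512/0.0446 = 11.5.

R* ≈ 356, C* ≈ 31.7, P* ≈ 11.5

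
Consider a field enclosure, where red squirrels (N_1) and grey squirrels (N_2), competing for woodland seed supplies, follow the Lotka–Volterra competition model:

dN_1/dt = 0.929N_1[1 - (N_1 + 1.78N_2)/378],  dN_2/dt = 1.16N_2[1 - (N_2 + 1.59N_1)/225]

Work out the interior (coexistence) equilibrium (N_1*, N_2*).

Setting both brackets to zero gives the nullclines N_1 + 1.78N_2 = 378 and 1.59N_1 + N_2 = 225.
Substituting N_2 = 225 - 1.59N_1 into the first: N_1(1 - 1.78·1.59) = 378 - 1.78·225.
So N_1* = -22.5/-1.83 = 12.3, and then N_2* = 225 - 1.59·12.3 = 205.

N_1* ≈ 12.3, N_2* ≈ 205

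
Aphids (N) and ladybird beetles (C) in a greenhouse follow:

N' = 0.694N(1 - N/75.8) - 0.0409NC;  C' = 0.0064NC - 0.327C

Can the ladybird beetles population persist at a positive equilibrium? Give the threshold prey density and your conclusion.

Threshold N = 51.1; K > 51.1, so yes, the predator persists.

The predator equation gives dC/dt > 0 only when N > 0.327/0.0064 = 51.1.
Without the predator, N → K = 75.8. Since 75.8 > 51.1, the predator can invade and persist.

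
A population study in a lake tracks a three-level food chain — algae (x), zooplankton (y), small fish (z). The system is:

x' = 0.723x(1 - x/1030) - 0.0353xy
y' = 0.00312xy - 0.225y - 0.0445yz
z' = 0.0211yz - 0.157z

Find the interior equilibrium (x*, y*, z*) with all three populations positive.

From dz/dt = 0: 0.0211y* = 0.157, so y* = 7.44.
From dx/dt = 0: 0.723(1 - x*/1030) = 0.0353·7.44, giving x* = 1030·(1 - 0.363) = 656.
From dy/dt = 0: 0.00312·656 - 0.225 = 0.0445z*, so z* = 1.82/0.0445 = 40.9.

x* ≈ 656, y* ≈ 7.44, z* ≈ 40.9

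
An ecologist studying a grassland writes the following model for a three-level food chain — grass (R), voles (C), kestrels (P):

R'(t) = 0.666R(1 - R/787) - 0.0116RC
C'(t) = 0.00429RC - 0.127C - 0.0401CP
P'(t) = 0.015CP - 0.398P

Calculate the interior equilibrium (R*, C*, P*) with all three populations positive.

From dP/dt = 0: 0.015C* = 0.398, so C* = 26.5.
From dR/dt = 0: 0.666(1 - R*/787) = 0.0116·26.5, giving R* = 787·(1 - 0.462) = 423.
From dC/dt = 0: 0.00429·423 - 0.127 = 0.0401P*, so P* = 1.69/0.0401 = 42.1.

R* ≈ 423, C* ≈ 26.5, P* ≈ 42.1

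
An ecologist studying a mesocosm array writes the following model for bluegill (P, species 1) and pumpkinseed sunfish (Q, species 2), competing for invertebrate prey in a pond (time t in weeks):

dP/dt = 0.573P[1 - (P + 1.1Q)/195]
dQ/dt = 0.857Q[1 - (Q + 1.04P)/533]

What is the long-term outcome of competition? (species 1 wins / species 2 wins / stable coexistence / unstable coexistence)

species 2 excludes species 1

Compare the nullcline intercepts: K1/α12 = 195/1.1 = 177 < K2 = 533; K2/α21 = 533/1.04 = 512 > K1 = 195.
Since the inequalities point opposite ways, species 2 can invade but species 1 cannot.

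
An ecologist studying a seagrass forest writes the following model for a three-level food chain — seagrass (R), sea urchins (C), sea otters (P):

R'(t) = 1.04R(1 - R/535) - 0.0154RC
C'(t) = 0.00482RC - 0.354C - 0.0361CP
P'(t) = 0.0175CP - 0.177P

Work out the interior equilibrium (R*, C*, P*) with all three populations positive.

From dP/dt = 0: 0.0175C* = 0.177, so C* = 10.1.
From dR/dt = 0: 1.04(1 - R*/535) = 0.0154·10.1, giving R* = 535·(1 - 0.15) = 455.
From dC/dt = 0: 0.00482·455 - 0.354 = 0.0361P*, so P* = 1.84/0.0361 = 50.9.

R* ≈ 455, C* ≈ 10.1, P* ≈ 50.9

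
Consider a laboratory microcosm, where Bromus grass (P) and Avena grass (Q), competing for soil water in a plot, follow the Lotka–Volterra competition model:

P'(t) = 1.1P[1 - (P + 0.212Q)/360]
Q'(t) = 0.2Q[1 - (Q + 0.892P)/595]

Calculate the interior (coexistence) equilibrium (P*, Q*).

Setting both brackets to zero gives the nullclines P + 0.212Q = 360 and 0.892P + Q = 595.
Substituting Q = 595 - 0.892P into the first: P(1 - 0.212·0.892) = 360 - 0.212·595.
So P* = 234/0.811 = 288, and then Q* = 595 - 0.892·288 = 338.

P* ≈ 288, Q* ≈ 338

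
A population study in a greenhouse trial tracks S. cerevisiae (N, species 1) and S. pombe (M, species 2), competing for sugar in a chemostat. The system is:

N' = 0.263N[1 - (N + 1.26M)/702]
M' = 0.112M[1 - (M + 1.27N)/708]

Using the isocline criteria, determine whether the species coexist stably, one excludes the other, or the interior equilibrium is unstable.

Compare the nullcline intercepts: K1/α12 = 702/1.26 = 557 < K2 = 708; K2/α21 = 708/1.27 = 557 < K1 = 702.
Since both are reversed, neither can invade when rare; the interior point is a saddle.

unstable coexistence (outcome depends on initial conditions)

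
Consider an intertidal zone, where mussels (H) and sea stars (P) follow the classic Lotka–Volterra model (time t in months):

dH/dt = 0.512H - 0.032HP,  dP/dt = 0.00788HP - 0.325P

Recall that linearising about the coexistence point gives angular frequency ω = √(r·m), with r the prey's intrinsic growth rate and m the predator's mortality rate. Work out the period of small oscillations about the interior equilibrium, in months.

Here r = 0.512 and m = 0.325, so r·m = 0.166.
ω = √0.166 = 0.408 per month, hence T = 2π/ω ≈ 15.4 months.

T ≈ 15.4 months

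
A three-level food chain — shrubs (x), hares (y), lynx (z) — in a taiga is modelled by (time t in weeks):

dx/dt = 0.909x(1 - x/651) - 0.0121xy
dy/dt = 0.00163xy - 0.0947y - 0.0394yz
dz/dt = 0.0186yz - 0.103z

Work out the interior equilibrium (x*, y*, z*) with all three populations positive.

From dz/dt = 0: 0.0186y* = 0.103, so y* = 5.54.
From dx/dt = 0: 0.909(1 - x*/651) = 0.0121·5.54, giving x* = 651·(1 - 0.0737) = 603.
From dy/dt = 0: 0.00163·603 - 0.0947 = 0.0394z*, so z* = 0.888/0.0394 = 22.5.

x* ≈ 603, y* ≈ 5.54, z* ≈ 22.5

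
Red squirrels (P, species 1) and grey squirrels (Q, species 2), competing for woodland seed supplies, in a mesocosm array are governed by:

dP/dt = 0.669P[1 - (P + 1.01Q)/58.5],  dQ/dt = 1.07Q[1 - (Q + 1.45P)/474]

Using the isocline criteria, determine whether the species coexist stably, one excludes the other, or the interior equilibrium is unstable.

species 2 excludes species 1

Compare the nullcline intercepts: K1/α12 = 58.5/1.01 = 57.9 < K2 = 474; K2/α21 = 474/1.45 = 327 > K1 = 58.5.
Since the inequalities point opposite ways, species 2 can invade but species 1 cannot.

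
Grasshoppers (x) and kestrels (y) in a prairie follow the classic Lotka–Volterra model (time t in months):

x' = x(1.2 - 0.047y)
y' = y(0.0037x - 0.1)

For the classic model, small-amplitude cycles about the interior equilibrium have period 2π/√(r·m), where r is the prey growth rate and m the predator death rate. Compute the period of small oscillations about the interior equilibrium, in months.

T ≈ 18.1 months

Here r = 1.2 and m = 0.1, so r·m = 0.12.
ω = √0.12 = 0.346 per month, hence T = 2π/ω ≈ 18.1 months.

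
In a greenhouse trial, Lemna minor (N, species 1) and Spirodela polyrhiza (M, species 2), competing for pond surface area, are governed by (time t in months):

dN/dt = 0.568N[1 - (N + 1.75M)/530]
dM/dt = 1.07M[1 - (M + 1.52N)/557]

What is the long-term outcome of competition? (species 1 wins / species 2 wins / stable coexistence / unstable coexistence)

Compare the nullcline intercepts: K1/α12 = 530/1.75 = 303 < K2 = 557; K2/α21 = 557/1.52 = 366 < K1 = 530.
Since both are reversed, neither can invade when rare; the interior point is a saddle.

unstable coexistence (outcome depends on initial conditions)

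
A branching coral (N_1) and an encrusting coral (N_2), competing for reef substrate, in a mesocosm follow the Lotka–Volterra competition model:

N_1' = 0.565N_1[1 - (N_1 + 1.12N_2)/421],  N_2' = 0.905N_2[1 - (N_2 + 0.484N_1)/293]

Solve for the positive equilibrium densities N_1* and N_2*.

Setting both brackets to zero gives the nullclines N_1 + 1.12N_2 = 421 and 0.484N_1 + N_2 = 293.
Substituting N_2 = 293 - 0.484N_1 into the first: N_1(1 - 1.12·0.484) = 421 - 1.12·293.
So N_1* = 92.8/0.458 = 203, and then N_2* = 293 - 0.484·203 = 195.

N_1* ≈ 203, N_2* ≈ 195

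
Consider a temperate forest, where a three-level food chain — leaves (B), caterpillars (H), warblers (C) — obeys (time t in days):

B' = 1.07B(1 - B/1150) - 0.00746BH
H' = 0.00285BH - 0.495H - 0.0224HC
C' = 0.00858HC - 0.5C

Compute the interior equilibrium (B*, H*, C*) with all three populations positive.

B* ≈ 683, H* ≈ 58.3, C* ≈ 64.8

From dC/dt = 0: 0.00858H* = 0.5, so H* = 58.3.
From dB/dt = 0: 1.07(1 - B*/1150) = 0.00746·58.3, giving B* = 1150·(1 - 0.406) = 683.
From dH/dt = 0: 0.00285·683 - 0.495 = 0.0224C*, so C* = 1.45/0.0224 = 64.8.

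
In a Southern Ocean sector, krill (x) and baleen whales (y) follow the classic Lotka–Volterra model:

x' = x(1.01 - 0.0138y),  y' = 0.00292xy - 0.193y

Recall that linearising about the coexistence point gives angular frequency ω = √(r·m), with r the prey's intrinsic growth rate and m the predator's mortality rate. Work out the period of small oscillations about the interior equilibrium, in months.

Here r = 1.01 and m = 0.193, so r·m = 0.195.
ω = √0.195 = 0.442 per month, hence T = 2π/ω ≈ 14.2 months.

T ≈ 14.2 months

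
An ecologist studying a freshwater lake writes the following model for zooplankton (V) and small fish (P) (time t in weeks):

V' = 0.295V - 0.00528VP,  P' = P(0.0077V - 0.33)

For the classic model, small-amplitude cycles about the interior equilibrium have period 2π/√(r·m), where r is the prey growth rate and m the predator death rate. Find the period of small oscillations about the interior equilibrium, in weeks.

T ≈ 20.1 weeks

Here r = 0.295 and m = 0.33, so r·m = 0.0974.
ω = √0.0974 = 0.312 per week, hence T = 2π/ω ≈ 20.1 weeks.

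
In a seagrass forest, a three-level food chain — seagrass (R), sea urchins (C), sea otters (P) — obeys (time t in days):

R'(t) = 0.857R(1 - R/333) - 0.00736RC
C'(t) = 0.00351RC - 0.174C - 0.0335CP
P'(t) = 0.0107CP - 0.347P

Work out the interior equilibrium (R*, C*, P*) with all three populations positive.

From dP/dt = 0: 0.0107C* = 0.347, so C* = 32.4.
From dR/dt = 0: 0.857(1 - R*/333) = 0.00736·32.4, giving R* = 333·(1 - 0.279) = 240.
From dC/dt = 0: 0.00351·240 - 0.174 = 0.0335P*, so P* = 0.669/0.0335 = 20.

R* ≈ 240, C* ≈ 32.4, P* ≈ 20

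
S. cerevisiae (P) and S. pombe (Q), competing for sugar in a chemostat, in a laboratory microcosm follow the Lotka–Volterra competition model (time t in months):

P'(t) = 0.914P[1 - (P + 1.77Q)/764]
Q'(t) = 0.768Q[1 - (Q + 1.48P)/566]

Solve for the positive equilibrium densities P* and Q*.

Setting both brackets to zero gives the nullclines P + 1.77Q = 764 and 1.48P + Q = 566.
Substituting Q = 566 - 1.48P into the first: P(1 - 1.77·1.48) = 764 - 1.77·566.
So P* = -238/-1.62 = 147, and then Q* = 566 - 1.48·147 = 349.

P* ≈ 147, Q* ≈ 349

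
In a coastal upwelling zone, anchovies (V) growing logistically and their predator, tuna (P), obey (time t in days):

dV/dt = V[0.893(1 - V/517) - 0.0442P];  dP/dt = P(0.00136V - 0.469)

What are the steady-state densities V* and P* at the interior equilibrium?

V* ≈ 345, P* ≈ 6.73

From dP/dt = 0 with P > 0: 0.00136V* = 0.469, so V* = 345.
Substitute into dV/dt = 0: 0.893(1 - 345/517) = 0.0442P*.
The bracket is 0.333, giving P* = 0.297/0.0442 = 6.73.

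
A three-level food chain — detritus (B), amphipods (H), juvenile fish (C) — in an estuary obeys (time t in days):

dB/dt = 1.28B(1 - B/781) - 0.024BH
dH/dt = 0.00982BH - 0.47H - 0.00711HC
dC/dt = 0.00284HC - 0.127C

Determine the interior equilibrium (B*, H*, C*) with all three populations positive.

B* ≈ 126, H* ≈ 44.7, C* ≈ 108

From dC/dt = 0: 0.00284H* = 0.127, so H* = 44.7.
From dB/dt = 0: 1.28(1 - B*/781) = 0.024·44.7, giving B* = 781·(1 - 0.838) = 126.
From dH/dt = 0: 0.00982·126 - 0.47 = 0.00711C*, so C* = 0.769/0.00711 = 108.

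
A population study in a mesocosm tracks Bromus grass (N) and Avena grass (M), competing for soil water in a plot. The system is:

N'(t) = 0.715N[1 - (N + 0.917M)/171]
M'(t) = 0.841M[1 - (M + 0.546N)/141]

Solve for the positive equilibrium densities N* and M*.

Setting both brackets to zero gives the nullclines N + 0.917M = 171 and 0.546N + M = 141.
Substituting M = 141 - 0.546N into the first: N(1 - 0.917·0.546) = 171 - 0.917·141.
So N* = 41.7/0.499 = 83.5, and then M* = 141 - 0.546·83.5 = 95.4.

N* ≈ 83.5, M* ≈ 95.4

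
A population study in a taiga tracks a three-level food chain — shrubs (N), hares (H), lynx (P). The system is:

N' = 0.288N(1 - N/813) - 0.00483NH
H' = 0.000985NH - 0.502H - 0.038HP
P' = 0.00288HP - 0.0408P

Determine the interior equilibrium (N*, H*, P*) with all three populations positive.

From dP/dt = 0: 0.00288H* = 0.0408, so H* = 14.2.
From dN/dt = 0: 0.288(1 - N*/813) = 0.00483·14.2, giving N* = 813·(1 - 0.238) = 620.
From dH/dt = 0: 0.000985·620 - 0.502 = 0.038P*, so P* = 0.109/0.038 = 2.86.

N* ≈ 620, H* ≈ 14.2, P* ≈ 2.86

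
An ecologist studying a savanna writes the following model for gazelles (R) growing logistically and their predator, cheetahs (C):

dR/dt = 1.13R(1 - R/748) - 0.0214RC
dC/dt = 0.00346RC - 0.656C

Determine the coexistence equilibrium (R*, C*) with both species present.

From dC/dt = 0 with C > 0: 0.00346R* = 0.656, so R* = 190.
Substitute into dR/dt = 0: 1.13(1 - 190/748) = 0.0214C*.
The bracket is 0.747, giving C* = 0.844/0.0214 = 39.4.

R* ≈ 190, C* ≈ 39.4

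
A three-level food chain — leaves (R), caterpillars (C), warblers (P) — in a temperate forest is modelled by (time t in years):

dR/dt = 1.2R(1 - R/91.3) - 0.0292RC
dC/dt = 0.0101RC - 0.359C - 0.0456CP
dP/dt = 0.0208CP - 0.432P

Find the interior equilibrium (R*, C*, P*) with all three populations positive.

R* ≈ 45.2, C* ≈ 20.8, P* ≈ 2.13

From dP/dt = 0: 0.0208C* = 0.432, so C* = 20.8.
From dR/dt = 0: 1.2(1 - R*/91.3) = 0.0292·20.8, giving R* = 91.3·(1 - 0.505) = 45.2.
From dC/dt = 0: 0.0101·45.2 - 0.359 = 0.0456P*, so P* = 0.0971/0.0456 = 2.13.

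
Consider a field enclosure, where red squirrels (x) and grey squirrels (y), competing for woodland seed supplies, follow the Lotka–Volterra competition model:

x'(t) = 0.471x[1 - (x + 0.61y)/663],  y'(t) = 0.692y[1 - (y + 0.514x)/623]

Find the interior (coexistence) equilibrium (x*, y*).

Setting both brackets to zero gives the nullclines x + 0.61y = 663 and 0.514x + y = 623.
Substituting y = 623 - 0.514x into the first: x(1 - 0.61·0.514) = 663 - 0.61·623.
So x* = 283/0.686 = 412, and then y* = 623 - 0.514·412 = 411.

x* ≈ 412, y* ≈ 411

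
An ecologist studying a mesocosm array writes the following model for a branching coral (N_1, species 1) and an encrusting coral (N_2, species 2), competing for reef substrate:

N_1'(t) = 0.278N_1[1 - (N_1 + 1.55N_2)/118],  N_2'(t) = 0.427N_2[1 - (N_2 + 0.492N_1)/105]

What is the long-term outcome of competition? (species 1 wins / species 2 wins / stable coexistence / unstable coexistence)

Compare the nullcline intercepts: K1/α12 = 118/1.55 = 76.1 < K2 = 105; K2/α21 = 105/0.492 = 213 > K1 = 118.
Since the inequalities point opposite ways, species 2 can invade but species 1 cannot.

species 2 excludes species 1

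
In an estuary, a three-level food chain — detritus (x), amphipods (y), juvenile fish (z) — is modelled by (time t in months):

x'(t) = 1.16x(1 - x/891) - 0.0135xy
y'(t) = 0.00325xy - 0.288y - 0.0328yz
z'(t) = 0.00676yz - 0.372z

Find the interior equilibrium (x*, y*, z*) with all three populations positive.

From dz/dt = 0: 0.00676y* = 0.372, so y* = 55.
From dx/dt = 0: 1.16(1 - x*/891) = 0.0135·55, giving x* = 891·(1 - 0.64) = 320.
From dy/dt = 0: 0.00325·320 - 0.288 = 0.0328z*, so z* = 0.753/0.0328 = 23.

x* ≈ 320, y* ≈ 55, z* ≈ 23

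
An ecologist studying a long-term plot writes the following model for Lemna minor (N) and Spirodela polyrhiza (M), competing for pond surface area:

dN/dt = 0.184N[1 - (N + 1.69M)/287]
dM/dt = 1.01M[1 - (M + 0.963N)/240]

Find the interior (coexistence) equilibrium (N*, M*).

Setting both brackets to zero gives the nullclines N + 1.69M = 287 and 0.963N + M = 240.
Substituting M = 240 - 0.963N into the first: N(1 - 1.69·0.963) = 287 - 1.69·240.
So N* = -119/-0.627 = 189, and then M* = 240 - 0.963·189 = 58.

N* ≈ 189, M* ≈ 58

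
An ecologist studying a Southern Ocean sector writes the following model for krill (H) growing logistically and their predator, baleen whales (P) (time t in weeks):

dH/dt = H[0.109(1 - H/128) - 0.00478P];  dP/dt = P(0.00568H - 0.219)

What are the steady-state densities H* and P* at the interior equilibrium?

H* ≈ 38.6, P* ≈ 15.9

From dP/dt = 0 with P > 0: 0.00568H* = 0.219, so H* = 38.6.
Substitute into dH/dt = 0: 0.109(1 - 38.6/128) = 0.00478P*.
The bracket is 0.699, giving P* = 0.0762/0.00478 = 15.9.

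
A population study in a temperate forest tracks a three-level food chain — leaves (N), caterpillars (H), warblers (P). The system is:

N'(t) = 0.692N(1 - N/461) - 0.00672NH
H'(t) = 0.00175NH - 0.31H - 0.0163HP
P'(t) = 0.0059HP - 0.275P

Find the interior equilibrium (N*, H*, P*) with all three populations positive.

From dP/dt = 0: 0.0059H* = 0.275, so H* = 46.6.
From dN/dt = 0: 0.692(1 - N*/461) = 0.00672·46.6, giving N* = 461·(1 - 0.453) = 252.
From dH/dt = 0: 0.00175·252 - 0.31 = 0.0163P*, so P* = 0.132/0.0163 = 8.07.

N* ≈ 252, H* ≈ 46.6, P* ≈ 8.07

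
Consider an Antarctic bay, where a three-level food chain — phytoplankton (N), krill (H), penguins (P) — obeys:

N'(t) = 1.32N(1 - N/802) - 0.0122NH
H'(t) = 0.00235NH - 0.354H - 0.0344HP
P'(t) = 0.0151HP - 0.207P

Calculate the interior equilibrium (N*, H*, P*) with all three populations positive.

From dP/dt = 0: 0.0151H* = 0.207, so H* = 13.7.
From dN/dt = 0: 1.32(1 - N*/802) = 0.0122·13.7, giving N* = 802·(1 - 0.127) = 700.
From dH/dt = 0: 0.00235·700 - 0.354 = 0.0344P*, so P* = 1.29/0.0344 = 37.6.

N* ≈ 700, H* ≈ 13.7, P* ≈ 37.6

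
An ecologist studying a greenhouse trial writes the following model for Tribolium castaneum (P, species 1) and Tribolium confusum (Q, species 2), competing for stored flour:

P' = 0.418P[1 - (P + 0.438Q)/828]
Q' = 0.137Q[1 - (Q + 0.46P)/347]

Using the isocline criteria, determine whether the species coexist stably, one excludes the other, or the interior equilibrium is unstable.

species 1 excludes species 2

Compare the nullcline intercepts: K1/α12 = 828/0.438 = 1890 > K2 = 347; K2/α21 = 347/0.46 = 754 < K1 = 828.
Since the inequalities point opposite ways, species 1 can invade but species 2 cannot.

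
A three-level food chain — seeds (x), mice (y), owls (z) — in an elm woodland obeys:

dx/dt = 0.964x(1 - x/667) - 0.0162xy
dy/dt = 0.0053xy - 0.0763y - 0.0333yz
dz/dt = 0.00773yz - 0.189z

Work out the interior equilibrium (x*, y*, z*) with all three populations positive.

From dz/dt = 0: 0.00773y* = 0.189, so y* = 24.5.
From dx/dt = 0: 0.964(1 - x*/667) = 0.0162·24.5, giving x* = 667·(1 - 0.411) = 393.
From dy/dt = 0: 0.0053·393 - 0.0763 = 0.0333z*, so z* = 2.01/0.0333 = 60.2.

x* ≈ 393, y* ≈ 24.5, z* ≈ 60.2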